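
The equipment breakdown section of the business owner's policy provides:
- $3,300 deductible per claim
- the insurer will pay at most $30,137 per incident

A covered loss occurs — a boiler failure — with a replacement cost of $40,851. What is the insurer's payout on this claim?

After the deductible, $40,851 − $3,300 = $37,551 remains.
The $30,137 per-incident cap binds; insurer pays $30,137.

$30,137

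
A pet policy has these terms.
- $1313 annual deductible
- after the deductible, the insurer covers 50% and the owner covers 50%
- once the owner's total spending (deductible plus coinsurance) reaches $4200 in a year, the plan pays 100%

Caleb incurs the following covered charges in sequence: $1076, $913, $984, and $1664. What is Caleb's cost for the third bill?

Bill 1, $1076: all of it applies to the deductible. Owner pays $1076; OOP now $1076.
Bill 2, $913: $237 finishes the deductible; $676 goes to coinsurance; 50% of $676 = $338. Owner pays $575; OOP now $1651.
Bill 3, $984: deductible already satisfied, so owner's share is 50% × $984 = $492. Cost to owner: $492. OOP to date $2143.

$492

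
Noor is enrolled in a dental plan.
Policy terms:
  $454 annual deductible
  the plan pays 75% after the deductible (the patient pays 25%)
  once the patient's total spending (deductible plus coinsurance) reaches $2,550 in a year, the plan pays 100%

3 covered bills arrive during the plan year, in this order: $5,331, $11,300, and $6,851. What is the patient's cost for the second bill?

$876.75

Claim 1 — $5,331: deductible takes $454, $4,877 remains; patient's 25% is $1,219.25. Patient pays $1,673.25; OOP now $1,673.25.
Claim 2 — $11,300: deductible already satisfied, so patient's share is 25% × $11,300 = $2,825. OOP would hit $4,498.25 > $2,550, so the cap limits the patient to $2,550 − $1,673.25 = $876.75.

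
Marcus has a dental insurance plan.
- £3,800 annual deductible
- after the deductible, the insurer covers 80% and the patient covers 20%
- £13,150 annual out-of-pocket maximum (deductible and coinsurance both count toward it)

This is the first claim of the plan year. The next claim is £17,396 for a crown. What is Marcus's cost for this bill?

Nothing has been paid toward the £3,800 deductible, so the first £3,800 of this charge is applied there.
After the £3,800 deductible portion, £17,396 − £3,800 = £13,596 is subject to coinsurance.
Coinsurance: £13,596 × 20% = £2,719.20.
Patient responsibility before any cap: £3,800 + £2,719.20 = £6,519.20.
Year-to-date out-of-pocket becomes £0 + £6,519.20 = £6,519.20, still under the £13,150 maximum, so no cap applies.

£6,519.20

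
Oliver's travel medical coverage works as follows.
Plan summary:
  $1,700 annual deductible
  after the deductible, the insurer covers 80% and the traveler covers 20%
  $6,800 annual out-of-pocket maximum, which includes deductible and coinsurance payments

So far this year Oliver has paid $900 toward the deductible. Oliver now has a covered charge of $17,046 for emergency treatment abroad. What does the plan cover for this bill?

$12,996.80

$900 of the $1,700 deductible is already met, leaving $800.
After the $800 deductible portion, $17,046 − $800 = $16,246 is subject to coinsurance.
Traveler's 20% share of $16,246 is $3,249.20.
So the traveler owes $800 + $3,249.20 = $4,049.20 before any cap.
Cumulative spending $900 + $4,049.20 = $4,949.20 stays under the $6,800 maximum.
Insurer pays the balance: $17,046 − $4,049.20 = $12,996.80.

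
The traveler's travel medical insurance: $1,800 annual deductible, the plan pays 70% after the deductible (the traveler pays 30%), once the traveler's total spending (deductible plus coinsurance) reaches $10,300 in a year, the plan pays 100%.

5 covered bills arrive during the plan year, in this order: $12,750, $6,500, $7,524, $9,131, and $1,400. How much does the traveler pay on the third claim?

$2,257.20

Claim 1 — $12,750: $1,800 finishes the deductible; $10,950 goes to coinsurance; traveler's 30% is $3,285. Cost to traveler: $5,085. OOP to date $5,085.
Claim 2 — $6,500: deductible already satisfied, so traveler's share is 30% × $6,500 = $1,950. Traveler pays $1,950; OOP now $7,035.
Claim 3 — $7,524: deductible already satisfied, so traveler's share is 30% × $7,524 = $2,257.20. Cost to traveler: $2,257.20. OOP to date $9,292.20.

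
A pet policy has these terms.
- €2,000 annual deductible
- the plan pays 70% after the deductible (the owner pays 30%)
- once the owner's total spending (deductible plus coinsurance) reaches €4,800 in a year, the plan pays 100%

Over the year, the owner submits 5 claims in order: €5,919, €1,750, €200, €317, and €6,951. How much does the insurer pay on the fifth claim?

€6,006.80

#1 (€5,919): €2,000 finishes the deductible; €3,919 goes to coinsurance; owner's 30% is €1,175.70. Owner pays €3,175.70; OOP now €3,175.70. Plan pays €5,919 − €3,175.70 = €2,743.30.
#2 (€1,750): 30% coinsurance on €1,750 = €525. Cost to owner: €525. OOP to date €3,700.70. Insurer: €1,750 − €525 = €1,225.
#3 (€200): deductible already satisfied, so owner's share is 30% × €200 = €60. Cost to owner: €60. OOP to date €3,760.70. Plan pays €200 − €60 = €140.
#4 (€317): deductible already satisfied, so owner's share is 30% × €317 = €95.10. Owner pays €95.10; OOP now €3,855.80. Plan pays €317 − €95.10 = €221.90.
#5 (€6,951): deductible met; 30% of €6,951 = €2,085.30. That would push OOP to €5,941.10, over the €4,800 cap, so owner pays €4,800 − €3,855.80 = €944.20. Plan pays €6,951 − €944.20 = €6,006.80.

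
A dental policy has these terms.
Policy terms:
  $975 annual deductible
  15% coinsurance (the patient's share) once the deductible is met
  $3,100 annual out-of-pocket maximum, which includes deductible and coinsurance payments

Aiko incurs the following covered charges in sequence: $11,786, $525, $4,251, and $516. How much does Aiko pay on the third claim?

Bill 1, $11,786: $975 to deductible, leaving $10,811; patient's 15% is $1,621.65. Patient pays $2,596.65; OOP now $2,596.65.
Bill 2, $525: deductible met; 15% of $525 = $78.75. Patient owes $78.75 (running OOP $2,675.40).
Bill 3, $4,251: deductible already satisfied, so patient's share is 15% × $4,251 = $637.65. That would push OOP to $3,313.05, over the $3,100 cap, so patient pays $3,100 − $2,675.40 = $424.60.

$424.60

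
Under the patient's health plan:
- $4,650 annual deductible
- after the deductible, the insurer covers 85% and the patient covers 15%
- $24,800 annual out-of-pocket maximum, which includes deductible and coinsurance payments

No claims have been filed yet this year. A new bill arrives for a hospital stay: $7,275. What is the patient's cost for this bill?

$5,043.75

Deductible not yet touched, so the first $4,650 of the bill goes to the deductible.
That leaves $7,275 − $4,650 = $2,625 for coinsurance.
Coinsurance: $2,625 × 15% = $393.75.
Patient responsibility before any cap: $4,650 + $393.75 = $5,043.75.
Total out-of-pocket so far would be $0 + $5,043.75 = $5,043.75, below the $24,800 cap — no reduction.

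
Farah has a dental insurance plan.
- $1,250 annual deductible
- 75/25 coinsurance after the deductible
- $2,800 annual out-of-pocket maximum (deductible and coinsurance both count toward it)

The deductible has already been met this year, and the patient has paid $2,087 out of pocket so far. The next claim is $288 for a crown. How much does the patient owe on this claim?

$72

With the deductible met, the entire $288 is subject to coinsurance.
Patient's 25% share of $288 is $72.
Cumulative spending $2,087 + $72 = $2,159 stays under the $2,800 maximum.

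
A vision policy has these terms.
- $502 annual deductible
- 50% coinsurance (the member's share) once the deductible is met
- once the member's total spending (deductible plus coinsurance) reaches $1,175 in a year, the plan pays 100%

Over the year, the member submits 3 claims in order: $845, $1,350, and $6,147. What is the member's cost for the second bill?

$501.50

Claim 1 — $845: $502 to deductible, leaving $343; 50% of $343 = $171.50. Member pays $673.50; OOP now $673.50.
Claim 2 — $1,350: 50% coinsurance on $1,350 = $675. That would push OOP to $1,348.50, over the $1,175 cap, so member pays $1,175 − $673.50 = $501.50.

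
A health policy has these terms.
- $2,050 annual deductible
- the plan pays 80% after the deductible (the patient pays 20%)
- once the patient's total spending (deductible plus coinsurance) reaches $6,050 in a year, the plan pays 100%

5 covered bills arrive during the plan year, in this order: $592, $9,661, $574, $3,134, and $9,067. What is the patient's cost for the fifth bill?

$1,617.80

#1 ($592): entire amount goes to the deductible. Patient owes $592 (running OOP $592).
#2 ($9,661): deductible takes $1,458, $8,203 remains; patient's 20% is $1,640.60. Patient pays $3,098.60; OOP now $3,690.60.
#3 ($574): 20% coinsurance on $574 = $114.80. Patient pays $114.80; OOP now $3,805.40.
#4 ($3,134): deductible met; 20% of $3,134 = $626.80. Patient owes $626.80 (running OOP $4,432.20).
#5 ($9,067): deductible met; 20% of $9,067 = $1,813.40. That would push OOP to $6,245.60, over the $6,050 cap, so patient pays $6,050 − $4,432.20 = $1,617.80.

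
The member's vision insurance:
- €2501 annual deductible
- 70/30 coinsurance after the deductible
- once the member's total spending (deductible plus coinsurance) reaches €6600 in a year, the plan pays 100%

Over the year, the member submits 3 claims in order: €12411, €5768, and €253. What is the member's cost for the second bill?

€1126

Bill 1, €12411: €2501 to deductible, leaving €9910; 30% of €9910 = €2973. Member pays €5474; OOP now €5474.
Bill 2, €5768: deductible met; 30% of €5768 = €1730.40. That would push OOP to €7204.40, over the €6600 cap, so member pays €6600 − €5474 = €1126.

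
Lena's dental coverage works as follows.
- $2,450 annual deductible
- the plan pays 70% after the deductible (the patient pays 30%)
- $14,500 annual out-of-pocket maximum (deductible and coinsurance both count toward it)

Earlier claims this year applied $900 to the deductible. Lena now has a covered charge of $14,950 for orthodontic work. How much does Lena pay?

$5,570

$900 of the $2,450 deductible is already met, leaving $1,550.
The remaining $13,400 (= $14,950 − $1,550) moves to coinsurance.
Patient's 30% share of $13,400 is $4,020.
That puts the patient's cost at $1,550 + $4,020 = $5,570 before any cap.
Year-to-date out-of-pocket becomes $900 + $5,570 = $6,470, still under the $14,500 maximum, so no cap applies.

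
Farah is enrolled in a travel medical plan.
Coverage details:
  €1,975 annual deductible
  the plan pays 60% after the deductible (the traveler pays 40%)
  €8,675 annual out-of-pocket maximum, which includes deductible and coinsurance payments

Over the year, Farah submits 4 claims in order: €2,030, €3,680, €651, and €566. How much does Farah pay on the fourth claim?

€226.40

Claim 1 — €2,030: €1,975 finishes the deductible; €55 goes to coinsurance; 40% of €55 = €22. Cost to traveler: €1,997. OOP to date €1,997.
Claim 2 — €3,680: deductible already satisfied, so traveler's share is 40% × €3,680 = €1,472. Traveler owes €1,472 (running OOP €3,469).
Claim 3 — €651: deductible already satisfied, so traveler's share is 40% × €651 = €260.40. Traveler pays €260.40; OOP now €3,729.40.
Claim 4 — €566: deductible met; 40% of €566 = €226.40. Cost to traveler: €226.40. OOP to date €3,955.80.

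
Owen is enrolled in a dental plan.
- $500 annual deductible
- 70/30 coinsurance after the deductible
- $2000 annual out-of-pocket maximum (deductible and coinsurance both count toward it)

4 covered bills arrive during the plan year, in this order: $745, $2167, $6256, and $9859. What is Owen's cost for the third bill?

#1 ($745): $500 to deductible, leaving $245; patient's 30% is $73.50. Patient pays $573.50; OOP now $573.50.
#2 ($2167): deductible met; 30% of $2167 = $650.10. Cost to patient: $650.10. OOP to date $1223.60.
#3 ($6256): 30% coinsurance on $6256 = $1876.80. Adding that to $1223.60 gives $3100.40, past the $2000 cap; patient pays only $2000 − $1223.60 = $776.40.

$776.40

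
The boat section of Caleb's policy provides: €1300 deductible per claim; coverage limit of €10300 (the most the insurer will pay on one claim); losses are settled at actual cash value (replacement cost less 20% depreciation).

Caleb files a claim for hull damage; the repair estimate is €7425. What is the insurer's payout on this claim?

Depreciate 20%: the covered value is €7425 × 0.8 = €5940.
Less the €1300 deductible: €5940 − €1300 = €4640.
€4640 is within the €10300 limit, so the insurer pays €4640.

€4640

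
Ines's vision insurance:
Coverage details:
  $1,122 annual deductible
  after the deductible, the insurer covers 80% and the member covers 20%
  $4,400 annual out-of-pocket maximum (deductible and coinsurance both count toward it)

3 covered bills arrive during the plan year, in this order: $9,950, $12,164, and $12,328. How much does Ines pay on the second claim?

#1 ($9,950): $1,122 to deductible, leaving $8,828; 20% of $8,828 = $1,765.60. Member owes $2,887.60 (running OOP $2,887.60).
#2 ($12,164): deductible already satisfied, so member's share is 20% × $12,164 = $2,432.80. Adding that to $2,887.60 gives $5,320.40, past the $4,400 cap; member pays only $4,400 − $2,887.60 = $1,512.40.

$1,512.40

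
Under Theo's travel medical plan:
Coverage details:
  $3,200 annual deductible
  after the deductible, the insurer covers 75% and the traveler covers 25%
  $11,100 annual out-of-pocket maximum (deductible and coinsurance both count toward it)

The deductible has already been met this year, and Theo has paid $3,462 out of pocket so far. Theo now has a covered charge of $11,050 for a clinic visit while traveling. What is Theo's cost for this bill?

$2,762.50

With the deductible met, the entire $11,050 is subject to coinsurance.
25% of $11,050 = $2,762.50 falls to the traveler.
Cumulative spending $3,462 + $2,762.50 = $6,224.50 stays under the $11,100 maximum.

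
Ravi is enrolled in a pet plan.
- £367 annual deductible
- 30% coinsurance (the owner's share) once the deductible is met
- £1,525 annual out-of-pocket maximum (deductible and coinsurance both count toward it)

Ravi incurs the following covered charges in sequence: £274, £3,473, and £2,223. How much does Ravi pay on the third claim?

Bill 1, £274: fully absorbed by the deductible. Owner pays £274; OOP now £274.
Bill 2, £3,473: £93 finishes the deductible; £3,380 goes to coinsurance; owner's 30% is £1,014. Owner pays £1,107; OOP now £1,381.
Bill 3, £2,223: deductible met; 30% of £2,223 = £666.90. Adding that to £1,381 gives £2,047.90, past the £1,525 cap; owner pays only £1,525 − £1,381 = £144.

£144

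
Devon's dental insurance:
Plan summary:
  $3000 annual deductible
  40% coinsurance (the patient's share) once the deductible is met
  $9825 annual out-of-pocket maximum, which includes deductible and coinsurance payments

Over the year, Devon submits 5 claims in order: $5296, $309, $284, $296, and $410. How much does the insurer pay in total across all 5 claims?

$2157

Claim 1 ($5296): deductible takes $3000, $2296 remains; 40% of $2296 = $918.40. Patient owes $3918.40 (running OOP $3918.40). Insurer: $5296 − $3918.40 = $1377.60.
Claim 2 ($309): deductible met; 40% of $309 = $123.60. Patient pays $123.60; OOP now $4042. Insurer: $309 − $123.60 = $185.40.
Claim 3 ($284): deductible already satisfied, so patient's share is 40% × $284 = $113.60. Patient owes $113.60 (running OOP $4155.60). Plan pays $284 − $113.60 = $170.40.
Claim 4 ($296): 40% coinsurance on $296 = $118.40. Patient owes $118.40 (running OOP $4274). Plan pays $296 − $118.40 = $177.60.
Claim 5 ($410): deductible met; 40% of $410 = $164. Patient owes $164 (running OOP $4438). Plan pays $410 − $164 = $246.
Insurer total: $1377.60 + $185.40 + $170.40 + $177.60 + $246 = $2157.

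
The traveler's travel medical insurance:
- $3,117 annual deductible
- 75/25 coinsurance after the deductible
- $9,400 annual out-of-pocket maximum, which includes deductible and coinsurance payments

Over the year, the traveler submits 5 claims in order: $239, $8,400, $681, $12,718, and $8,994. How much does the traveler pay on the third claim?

Bill 1, $239: all of it applies to the deductible. Traveler pays $239; OOP now $239.
Bill 2, $8,400: $2,878 to deductible, leaving $5,522; traveler's 25% is $1,380.50. Cost to traveler: $4,258.50. OOP to date $4,497.50.
Bill 3, $681: 25% coinsurance on $681 = $170.25. Traveler owes $170.25 (running OOP $4,667.75).

$170.25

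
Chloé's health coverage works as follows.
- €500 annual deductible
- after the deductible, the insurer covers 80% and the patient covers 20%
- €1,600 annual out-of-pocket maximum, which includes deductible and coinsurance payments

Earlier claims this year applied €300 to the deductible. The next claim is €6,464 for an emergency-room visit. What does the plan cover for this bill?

€5,164

Remaining deductible: €500 − €300 = €200.
The remaining €6,264 (= €6,464 − €200) moves to coinsurance.
Patient's 20% share of €6,264 is €1,252.80.
That puts the patient's cost at €200 + €1,252.80 = €1,452.80 before any cap.
Year-to-date out-of-pocket would reach €300 + €1,452.80 = €1,752.80, above the €1,600 maximum, so the patient pays only €1,600 − €300 = €1,300.
Insurer pays the balance: €6,464 − €1,300 = €5,164.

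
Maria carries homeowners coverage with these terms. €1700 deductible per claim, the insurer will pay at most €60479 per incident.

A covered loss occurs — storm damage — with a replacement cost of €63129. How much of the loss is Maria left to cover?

Less the €1700 deductible: €63129 − €1700 = €61429.
€61429 exceeds the €60479 limit, so the insurer pays the limit: €60479.
Out of pocket: €63129 − €60479 = €2650.

€2650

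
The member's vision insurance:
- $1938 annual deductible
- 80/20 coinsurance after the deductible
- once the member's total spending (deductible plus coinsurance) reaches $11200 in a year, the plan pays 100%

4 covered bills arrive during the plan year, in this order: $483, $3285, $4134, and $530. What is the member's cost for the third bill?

$826.80

#1 ($483): entire amount goes to the deductible. Cost to member: $483. OOP to date $483.
#2 ($3285): $1455 finishes the deductible; $1830 goes to coinsurance; member's 20% is $366. Member pays $1821; OOP now $2304.
#3 ($4134): deductible met; 20% of $4134 = $826.80. Member owes $826.80 (running OOP $3130.80).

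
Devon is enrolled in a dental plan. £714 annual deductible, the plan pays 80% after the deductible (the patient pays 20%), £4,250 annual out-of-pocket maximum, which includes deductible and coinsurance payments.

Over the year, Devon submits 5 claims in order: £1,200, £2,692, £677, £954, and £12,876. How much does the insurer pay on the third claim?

£541.60

Bill 1, £1,200: deductible takes £714, £486 remains; 20% of £486 = £97.20. Patient pays £811.20; OOP now £811.20. Insurer: £1,200 − £811.20 = £388.80.
Bill 2, £2,692: deductible met; 20% of £2,692 = £538.40. Patient pays £538.40; OOP now £1,349.60. Insurer: £2,692 − £538.40 = £2,153.60.
Bill 3, £677: deductible met; 20% of £677 = £135.40. Cost to patient: £135.40. OOP to date £1,485. Insurer: £677 − £135.40 = £541.60.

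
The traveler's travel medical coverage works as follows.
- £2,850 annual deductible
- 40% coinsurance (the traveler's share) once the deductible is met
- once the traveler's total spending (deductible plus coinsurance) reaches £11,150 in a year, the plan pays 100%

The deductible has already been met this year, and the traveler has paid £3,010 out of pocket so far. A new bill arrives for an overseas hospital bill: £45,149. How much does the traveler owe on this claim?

The deductible is already satisfied, so the full bill goes to coinsurance.
40% of £45,149 = £18,059.60 falls to the traveler.
Year-to-date out-of-pocket would reach £3,010 + £18,059.60 = £21,069.60, above the £11,150 maximum, so the traveler pays only £11,150 − £3,010 = £8,140.

£8,140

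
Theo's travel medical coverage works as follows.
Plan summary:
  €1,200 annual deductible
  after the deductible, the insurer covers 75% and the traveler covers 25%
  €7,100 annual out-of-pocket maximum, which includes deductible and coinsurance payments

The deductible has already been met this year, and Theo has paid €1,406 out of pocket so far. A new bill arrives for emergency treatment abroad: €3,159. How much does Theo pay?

With the deductible met, the entire €3,159 is subject to coinsurance.
25% of €3,159 = €789.75 falls to the traveler.
Cumulative spending €1,406 + €789.75 = €2,195.75 stays under the €7,100 maximum.

€789.75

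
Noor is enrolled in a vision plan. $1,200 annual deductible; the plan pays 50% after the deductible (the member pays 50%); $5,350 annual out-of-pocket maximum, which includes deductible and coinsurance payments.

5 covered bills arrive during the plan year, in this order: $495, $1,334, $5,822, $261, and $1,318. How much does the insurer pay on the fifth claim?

Bill 1, $495: fully absorbed by the deductible. Member pays $495; OOP now $495. Plan pays $495 − $495 = $0.
Bill 2, $1,334: $705 to deductible, leaving $629; member's 50% is $314.50. Member pays $1,019.50; OOP now $1,514.50. Insurer: $1,334 − $1,019.50 = $314.50.
Bill 3, $5,822: deductible met; 50% of $5,822 = $2,911. Cost to member: $2,911. OOP to date $4,425.50. Plan pays $5,822 − $2,911 = $2,911.
Bill 4, $261: deductible met; 50% of $261 = $130.50. Member pays $130.50; OOP now $4,556. Plan pays $261 − $130.50 = $130.50.
Bill 5, $1,318: deductible already satisfied, so member's share is 50% × $1,318 = $659. Member owes $659 (running OOP $5,215). Insurer: $1,318 − $659 = $659.

$659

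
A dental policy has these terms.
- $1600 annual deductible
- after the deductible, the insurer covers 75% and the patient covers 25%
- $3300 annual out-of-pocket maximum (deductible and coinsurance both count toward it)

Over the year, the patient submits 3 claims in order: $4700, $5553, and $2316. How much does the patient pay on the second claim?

$925

Bill 1, $4700: deductible takes $1600, $3100 remains; 25% of $3100 = $775. Patient owes $2375 (running OOP $2375).
Bill 2, $5553: 25% coinsurance on $5553 = $1388.25. OOP would hit $3763.25 > $3300, so the cap limits the patient to $3300 − $2375 = $925.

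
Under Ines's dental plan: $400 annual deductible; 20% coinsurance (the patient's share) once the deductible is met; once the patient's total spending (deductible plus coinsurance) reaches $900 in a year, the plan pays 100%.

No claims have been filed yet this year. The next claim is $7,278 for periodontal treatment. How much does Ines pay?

$900

The full $400 deductible is still open; $400 of this bill applies to it.
After the $400 deductible portion, $7,278 − $400 = $6,878 is subject to coinsurance.
Coinsurance: $6,878 × 20% = $1,375.60.
So the patient owes $400 + $1,375.60 = $1,775.60 before any cap.
Adding $1,775.60 to the $0 already spent would give $1,775.60, which exceeds the $900 cap; the patient pays just $900 − $0 = $900.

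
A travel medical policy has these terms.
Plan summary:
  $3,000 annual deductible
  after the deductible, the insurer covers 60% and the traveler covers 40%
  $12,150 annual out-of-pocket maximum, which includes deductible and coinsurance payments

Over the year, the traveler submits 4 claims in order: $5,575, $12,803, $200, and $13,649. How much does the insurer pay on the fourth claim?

$10,730.20

#1 ($5,575): $3,000 finishes the deductible; $2,575 goes to coinsurance; traveler's 40% is $1,030. Traveler owes $4,030 (running OOP $4,030). Plan pays $5,575 − $4,030 = $1,545.
#2 ($12,803): 40% coinsurance on $12,803 = $5,121.20. Traveler owes $5,121.20 (running OOP $9,151.20). Plan pays $12,803 − $5,121.20 = $7,681.80.
#3 ($200): 40% coinsurance on $200 = $80. Cost to traveler: $80. OOP to date $9,231.20. Plan pays $200 − $80 = $120.
#4 ($13,649): deductible met; 40% of $13,649 = $5,459.60. OOP would hit $14,690.80 > $12,150, so the cap limits the traveler to $12,150 − $9,231.20 = $2,918.80. Plan pays $13,649 − $2,918.80 = $10,730.20.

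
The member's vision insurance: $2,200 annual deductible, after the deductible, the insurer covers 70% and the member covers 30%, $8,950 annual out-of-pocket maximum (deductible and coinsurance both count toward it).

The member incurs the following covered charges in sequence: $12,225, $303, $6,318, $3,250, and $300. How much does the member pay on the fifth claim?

Claim 1 — $12,225: $2,200 to deductible, leaving $10,025; member's 30% is $3,007.50. Member pays $5,207.50; OOP now $5,207.50.
Claim 2 — $303: 30% coinsurance on $303 = $90.90. Cost to member: $90.90. OOP to date $5,298.40.
Claim 3 — $6,318: deductible met; 30% of $6,318 = $1,895.40. Member pays $1,895.40; OOP now $7,193.80.
Claim 4 — $3,250: 30% coinsurance on $3,250 = $975. Member pays $975; OOP now $8,168.80.
Claim 5 — $300: deductible already satisfied, so member's share is 30% × $300 = $90. Member pays $90; OOP now $8,258.80.

$90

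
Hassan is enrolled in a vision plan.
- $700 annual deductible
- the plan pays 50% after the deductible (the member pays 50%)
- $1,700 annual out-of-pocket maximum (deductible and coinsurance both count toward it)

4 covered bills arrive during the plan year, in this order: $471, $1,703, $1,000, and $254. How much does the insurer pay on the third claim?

Bill 1, $471: fully absorbed by the deductible. Cost to member: $471. OOP to date $471. Plan pays $471 − $471 = $0.
Bill 2, $1,703: $229 finishes the deductible; $1,474 goes to coinsurance; 50% of $1,474 = $737. Member pays $966; OOP now $1,437. Plan pays $1,703 − $966 = $737.
Bill 3, $1,000: 50% coinsurance on $1,000 = $500. OOP would hit $1,937 > $1,700, so the cap limits the member to $1,700 − $1,437 = $263. Plan pays $1,000 − $263 = $737.

$737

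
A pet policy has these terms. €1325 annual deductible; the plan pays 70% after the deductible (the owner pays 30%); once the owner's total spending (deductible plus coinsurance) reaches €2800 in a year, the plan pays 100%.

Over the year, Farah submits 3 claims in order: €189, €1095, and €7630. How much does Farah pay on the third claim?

Bill 1, €189: entire amount goes to the deductible. Owner owes €189 (running OOP €189).
Bill 2, €1095: fully absorbed by the deductible. Cost to owner: €1095. OOP to date €1284.
Bill 3, €7630: €41 to deductible, leaving €7589; 30% of €7589 = €2276.70. Together that's €41 + €2276.70 = €2317.70. Adding that to €1284 gives €3601.70, past the €2800 cap; owner pays only €2800 − €1284 = €1516.

€1516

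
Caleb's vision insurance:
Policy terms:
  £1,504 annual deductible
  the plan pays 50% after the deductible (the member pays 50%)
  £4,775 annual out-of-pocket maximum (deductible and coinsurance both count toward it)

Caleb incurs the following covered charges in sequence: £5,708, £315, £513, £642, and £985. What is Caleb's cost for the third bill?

£256.50

Claim 1 — £5,708: deductible takes £1,504, £4,204 remains; coinsurance £4,204 × 50% = £2,102. Cost to member: £3,606. OOP to date £3,606.
Claim 2 — £315: deductible met; 50% of £315 = £157.50. Cost to member: £157.50. OOP to date £3,763.50.
Claim 3 — £513: 50% coinsurance on £513 = £256.50. Cost to member: £256.50. OOP to date £4,020.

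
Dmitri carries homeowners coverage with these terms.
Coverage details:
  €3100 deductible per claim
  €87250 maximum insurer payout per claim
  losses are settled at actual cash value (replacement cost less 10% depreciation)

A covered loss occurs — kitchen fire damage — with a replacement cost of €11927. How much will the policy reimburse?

€7634.30

Depreciate 10%: the covered value is €11927 × 0.9 = €10734.30.
Less the €3100 deductible: €10734.30 − €3100 = €7634.30.
€7634.30 ≤ €87250, so the limit doesn't bind; insurer pays €7634.30.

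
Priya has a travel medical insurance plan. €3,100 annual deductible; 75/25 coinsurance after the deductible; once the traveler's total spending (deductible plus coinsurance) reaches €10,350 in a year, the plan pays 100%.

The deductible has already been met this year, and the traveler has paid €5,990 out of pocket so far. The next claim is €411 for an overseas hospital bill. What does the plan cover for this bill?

€308.25

The deductible is already satisfied, so the full bill goes to coinsurance.
Traveler's 25% share of €411 is €102.75.
Cumulative spending €5,990 + €102.75 = €6,092.75 stays under the €10,350 maximum.
Insurer pays the balance: €411 − €102.75 = €308.25.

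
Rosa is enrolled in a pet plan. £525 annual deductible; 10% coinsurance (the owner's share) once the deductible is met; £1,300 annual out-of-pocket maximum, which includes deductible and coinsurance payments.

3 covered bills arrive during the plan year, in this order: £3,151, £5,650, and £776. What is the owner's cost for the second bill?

Claim 1 (£3,151): £525 finishes the deductible; £2,626 goes to coinsurance; coinsurance £2,626 × 10% = £262.60. Owner owes £787.60 (running OOP £787.60).
Claim 2 (£5,650): deductible already satisfied, so owner's share is 10% × £5,650 = £565. That would push OOP to £1,352.60, over the £1,300 cap, so owner pays £1,300 − £787.60 = £512.40.

£512.40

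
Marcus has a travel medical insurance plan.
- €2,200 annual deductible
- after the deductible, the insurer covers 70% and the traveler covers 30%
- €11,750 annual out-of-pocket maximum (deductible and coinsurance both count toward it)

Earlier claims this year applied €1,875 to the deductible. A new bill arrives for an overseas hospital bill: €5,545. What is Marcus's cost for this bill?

Deductible still to meet: €2,200 − €1,875 = €325.
The remaining €5,220 (= €5,545 − €325) moves to coinsurance.
30% of €5,220 = €1,566 falls to the traveler.
Traveler responsibility before any cap: €325 + €1,566 = €1,891.
Total out-of-pocket so far would be €1,875 + €1,891 = €3,766, below the €11,750 cap — no reduction.

€1,891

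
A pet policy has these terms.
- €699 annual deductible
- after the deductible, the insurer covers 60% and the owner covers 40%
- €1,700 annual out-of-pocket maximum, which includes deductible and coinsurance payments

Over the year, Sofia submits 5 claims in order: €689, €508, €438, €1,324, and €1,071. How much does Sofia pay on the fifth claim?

€97

Claim 1 (€689): fully absorbed by the deductible. Owner pays €689; OOP now €689.
Claim 2 (€508): deductible takes €10, €498 remains; owner's 40% is €199.20. Owner pays €209.20; OOP now €898.20.
Claim 3 (€438): deductible met; 40% of €438 = €175.20. Owner pays €175.20; OOP now €1,073.40.
Claim 4 (€1,324): 40% coinsurance on €1,324 = €529.60. Owner pays €529.60; OOP now €1,603.
Claim 5 (€1,071): deductible already satisfied, so owner's share is 40% × €1,071 = €428.40. OOP would hit €2,031.40 > €1,700, so the cap limits the owner to €1,700 − €1,603 = €97.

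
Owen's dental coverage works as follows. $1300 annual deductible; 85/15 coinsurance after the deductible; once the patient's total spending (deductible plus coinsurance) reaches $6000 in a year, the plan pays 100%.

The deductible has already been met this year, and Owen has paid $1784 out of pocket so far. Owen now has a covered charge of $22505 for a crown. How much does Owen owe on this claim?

With the deductible met, the entire $22505 is subject to coinsurance.
Coinsurance: $22505 × 15% = $3375.75.
Total out-of-pocket so far would be $1784 + $3375.75 = $5159.75, below the $6000 cap — no reduction.

$3375.75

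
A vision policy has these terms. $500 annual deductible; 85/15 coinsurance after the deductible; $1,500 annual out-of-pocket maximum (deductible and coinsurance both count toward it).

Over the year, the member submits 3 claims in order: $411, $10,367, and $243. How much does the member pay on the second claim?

Claim 1 — $411: all of it applies to the deductible. Member pays $411; OOP now $411.
Claim 2 — $10,367: $89 to deductible, leaving $10,278; member's 15% is $1,541.70. Claim cost before the cap: $89 + $1,541.70 = $1,630.70. Adding that to $411 gives $2,041.70, past the $1,500 cap; member pays only $1,500 − $411 = $1,089.

$1,089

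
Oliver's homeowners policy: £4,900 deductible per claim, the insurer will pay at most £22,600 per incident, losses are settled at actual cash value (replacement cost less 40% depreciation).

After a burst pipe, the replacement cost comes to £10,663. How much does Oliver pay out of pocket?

Depreciate 40%: the covered value is £10,663 × 0.6 = £6,397.80.
Less the £4,900 deductible: £6,397.80 − £4,900 = £1,497.80.
£1,497.80 ≤ £22,600, so the limit doesn't bind; insurer pays £1,497.80.
Homeowner's share is the uncovered remainder: £10,663 − £1,497.80 = £9,165.20.

£9,165.20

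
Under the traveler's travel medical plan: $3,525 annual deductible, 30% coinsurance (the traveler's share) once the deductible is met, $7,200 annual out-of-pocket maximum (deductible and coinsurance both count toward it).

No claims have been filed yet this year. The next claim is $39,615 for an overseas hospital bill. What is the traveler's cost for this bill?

$7,200

Nothing has been paid toward the $3,525 deductible, so the first $3,525 of this charge is applied there.
After the $3,525 deductible portion, $39,615 − $3,525 = $36,090 is subject to coinsurance.
30% of $36,090 = $10,827 falls to the traveler.
That puts the traveler's cost at $3,525 + $10,827 = $14,352 before any cap.
Adding $14,352 to the $0 already spent would give $14,352, which exceeds the $7,200 cap; the traveler pays just $7,200 − $0 = $7,200.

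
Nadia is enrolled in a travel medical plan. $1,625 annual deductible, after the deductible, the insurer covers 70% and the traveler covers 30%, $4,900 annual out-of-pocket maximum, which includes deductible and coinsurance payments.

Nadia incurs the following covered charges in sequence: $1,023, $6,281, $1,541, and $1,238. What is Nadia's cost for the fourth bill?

$371.40

Claim 1 — $1,023: all of it applies to the deductible. Cost to traveler: $1,023. OOP to date $1,023.
Claim 2 — $6,281: $602 finishes the deductible; $5,679 goes to coinsurance; traveler's 30% is $1,703.70. Traveler owes $2,305.70 (running OOP $3,328.70).
Claim 3 — $1,541: deductible met; 30% of $1,541 = $462.30. Traveler pays $462.30; OOP now $3,791.
Claim 4 — $1,238: deductible already satisfied, so traveler's share is 30% × $1,238 = $371.40. Traveler owes $371.40 (running OOP $4,162.40).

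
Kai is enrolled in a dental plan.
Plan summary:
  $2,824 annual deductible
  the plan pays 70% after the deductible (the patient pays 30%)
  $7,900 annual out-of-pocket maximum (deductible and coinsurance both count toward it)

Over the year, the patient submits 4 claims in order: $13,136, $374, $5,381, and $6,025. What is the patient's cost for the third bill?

Bill 1, $13,136: $2,824 finishes the deductible; $10,312 goes to coinsurance; 30% of $10,312 = $3,093.60. Patient pays $5,917.60; OOP now $5,917.60.
Bill 2, $374: deductible met; 30% of $374 = $112.20. Patient owes $112.20 (running OOP $6,029.80).
Bill 3, $5,381: deductible met; 30% of $5,381 = $1,614.30. Cost to patient: $1,614.30. OOP to date $7,644.10.

$1,614.30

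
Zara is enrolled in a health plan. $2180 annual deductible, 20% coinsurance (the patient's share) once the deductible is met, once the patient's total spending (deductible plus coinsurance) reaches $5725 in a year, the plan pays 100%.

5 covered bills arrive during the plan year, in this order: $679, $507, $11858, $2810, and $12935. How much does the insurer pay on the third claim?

Bill 1, $679: fully absorbed by the deductible. Patient owes $679 (running OOP $679). Insurer: $679 − $679 = $0.
Bill 2, $507: entire amount goes to the deductible. Patient owes $507 (running OOP $1186). Insurer: $507 − $507 = $0.
Bill 3, $11858: $994 finishes the deductible; $10864 goes to coinsurance; patient's 20% is $2172.80. Cost to patient: $3166.80. OOP to date $4352.80. Plan pays $11858 − $3166.80 = $8691.20.

$8691.20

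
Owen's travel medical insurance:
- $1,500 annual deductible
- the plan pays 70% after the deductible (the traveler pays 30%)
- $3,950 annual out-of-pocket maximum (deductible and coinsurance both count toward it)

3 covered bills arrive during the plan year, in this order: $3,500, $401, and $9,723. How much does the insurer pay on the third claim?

Claim 1 — $3,500: deductible takes $1,500, $2,000 remains; traveler's 30% is $600. Traveler owes $2,100 (running OOP $2,100). Insurer: $3,500 − $2,100 = $1,400.
Claim 2 — $401: deductible met; 30% of $401 = $120.30. Traveler owes $120.30 (running OOP $2,220.30). Plan pays $401 − $120.30 = $280.70.
Claim 3 — $9,723: deductible met; 30% of $9,723 = $2,916.90. Adding that to $2,220.30 gives $5,137.20, past the $3,950 cap; traveler pays only $3,950 − $2,220.30 = $1,729.70. Insurer: $9,723 − $1,729.70 = $7,993.30.

$7,993.30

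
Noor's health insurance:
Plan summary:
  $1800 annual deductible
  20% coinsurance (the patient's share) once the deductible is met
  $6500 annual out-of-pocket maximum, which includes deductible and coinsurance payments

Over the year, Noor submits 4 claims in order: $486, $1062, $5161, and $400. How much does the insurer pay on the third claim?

$3927.20

Claim 1 — $486: all of it applies to the deductible. Cost to patient: $486. OOP to date $486. Plan pays $486 − $486 = $0.
Claim 2 — $1062: fully absorbed by the deductible. Cost to patient: $1062. OOP to date $1548. Insurer: $1062 − $1062 = $0.
Claim 3 — $5161: $252 finishes the deductible; $4909 goes to coinsurance; patient's 20% is $981.80. Patient pays $1233.80; OOP now $2781.80. Insurer: $5161 − $1233.80 = $3927.20.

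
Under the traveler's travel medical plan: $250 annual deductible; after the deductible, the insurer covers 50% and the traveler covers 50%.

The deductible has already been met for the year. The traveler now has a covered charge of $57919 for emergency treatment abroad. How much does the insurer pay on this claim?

With the deductible met, the entire $57919 is subject to coinsurance.
50% of $57919 = $28959.50 falls to the traveler.
The plan picks up $57919 − $28959.50 = $28959.50.

$28959.50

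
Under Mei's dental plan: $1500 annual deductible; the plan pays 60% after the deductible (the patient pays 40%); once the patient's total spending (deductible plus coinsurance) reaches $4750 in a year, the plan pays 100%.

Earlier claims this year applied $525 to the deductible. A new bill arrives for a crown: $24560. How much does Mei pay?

$4225

$525 of the $1500 deductible is already met, leaving $975.
The remaining $23585 (= $24560 − $975) moves to coinsurance.
Patient's 40% share of $23585 is $9434.
That puts the patient's cost at $975 + $9434 = $10409 before any cap.
Adding $10409 to the $525 already spent would give $10934, which exceeds the $4750 cap; the patient pays just $4750 − $525 = $4225.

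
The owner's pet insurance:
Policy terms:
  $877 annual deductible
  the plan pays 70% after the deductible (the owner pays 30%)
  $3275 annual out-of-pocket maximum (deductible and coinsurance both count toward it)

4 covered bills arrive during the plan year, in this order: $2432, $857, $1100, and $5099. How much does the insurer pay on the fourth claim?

Bill 1, $2432: deductible takes $877, $1555 remains; coinsurance $1555 × 30% = $466.50. Cost to owner: $1343.50. OOP to date $1343.50. Insurer: $2432 − $1343.50 = $1088.50.
Bill 2, $857: 30% coinsurance on $857 = $257.10. Owner owes $257.10 (running OOP $1600.60). Insurer: $857 − $257.10 = $599.90.
Bill 3, $1100: 30% coinsurance on $1100 = $330. Cost to owner: $330. OOP to date $1930.60. Plan pays $1100 − $330 = $770.
Bill 4, $5099: deductible met; 30% of $5099 = $1529.70. That would push OOP to $3460.30, over the $3275 cap, so owner pays $3275 − $1930.60 = $1344.40. Plan pays $5099 − $1344.40 = $3754.60.

$3754.60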